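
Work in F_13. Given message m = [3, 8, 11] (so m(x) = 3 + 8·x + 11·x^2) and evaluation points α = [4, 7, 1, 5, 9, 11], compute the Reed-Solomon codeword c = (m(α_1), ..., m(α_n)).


c = [3, 0, 9, 6, 4, 5]

Message polynomial: m(x) = 3 + 8·x + 11·x^2 (mod 13).
For each evaluation point α_i, compute m(α_i) mod 13:
  α_1 = 4: Horner steps 11 → 0 → 3, so m(4) = 3.
  α_2 = 7: Horner steps 11 → 7 → 0, so m(7) = 0.
  α_3 = 1: Horner steps 11 → 6 → 9, so m(1) = 9.
  α_4 = 5: Horner steps 11 → 11 → 6, so m(5) = 6.
  α_5 = 9: Horner steps 11 → 3 → 4, so m(9) = 4.
  α_6 = 11: Horner steps 11 → 12 → 5, so m(11) = 5.
Codeword c = [3, 0, 9, 6, 4, 5] ∈ F_13^6.


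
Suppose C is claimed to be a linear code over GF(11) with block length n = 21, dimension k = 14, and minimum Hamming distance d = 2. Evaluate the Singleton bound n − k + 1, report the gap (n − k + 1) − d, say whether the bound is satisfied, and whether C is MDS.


Singleton RHS = n − k + 1 = 8, slack = 6, bound satisfied, not MDS.

Singleton bound: d ≤ n − k + 1.
Here n = 21, k = 14, so n − k + 1 = 8.
Given d = 2, check d ≤ 8: YES.
Slack = (n − k + 1) − d = 6.
The code is NOT MDS (slack = 6 > 0).
Description: the claimed parameters are [21, 14, 2]_11; such a code would be non-MDS.


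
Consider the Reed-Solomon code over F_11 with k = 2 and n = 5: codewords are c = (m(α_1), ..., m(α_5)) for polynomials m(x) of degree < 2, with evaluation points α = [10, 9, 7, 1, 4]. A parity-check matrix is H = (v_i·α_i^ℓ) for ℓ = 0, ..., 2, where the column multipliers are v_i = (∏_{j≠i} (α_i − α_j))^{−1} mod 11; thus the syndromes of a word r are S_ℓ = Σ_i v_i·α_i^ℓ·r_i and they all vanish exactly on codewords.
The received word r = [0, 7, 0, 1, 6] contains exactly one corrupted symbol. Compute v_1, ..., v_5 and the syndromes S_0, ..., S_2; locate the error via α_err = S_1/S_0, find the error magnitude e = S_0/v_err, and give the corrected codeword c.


S = (9, 2, 9), error at position 1, error magnitude e = 6, c = [5, 7, 0, 1, 6].

Step 1: column multipliers v_i = (∏_{j≠i}(α_i − α_j))^{−1} mod 11.
  i = 1 (α = 10): (10−9)(10−7)(10−1)(10−4) = 1·3·9·6 = 162 ≡ 8, so v_1 = 8^{−1} = 7 (mod 11).
  i = 2 (α = 9): (9−10)(9−7)(9−1)(9−4) = (−1)·2·8·5 = −80 ≡ 8, so v_2 = 8^{−1} = 7 (mod 11).
  i = 3 (α = 7): (7−10)(7−9)(7−1)(7−4) = (−3)·(−2)·6·3 = 108 ≡ 9, so v_3 = 9^{−1} = 5 (mod 11).
  i = 4 (α = 1): (1−10)(1−9)(1−7)(1−4) = (−9)·(−8)·(−6)·(−3) = 1296 ≡ 9, so v_4 = 9^{−1} = 5 (mod 11).
  i = 5 (α = 4): (4−10)(4−9)(4−7)(4−1) = (−6)·(−5)·(−3)·3 = −270 ≡ 5, so v_5 = 5^{−1} = 9 (mod 11).
  v = [7, 7, 5, 5, 9].
Step 2: syndromes of r = [0, 7, 0, 1, 6] (all sums mod 11).
  S_0 = Σ v_i r_i = 7·0 + 7·7 + 5·0 + 5·1 + 9·6 = 108 ≡ 9.
  S_1 = Σ v_i α_i r_i = 7·10·0 + 7·9·7 + 5·7·0 + 5·1·1 + 9·4·6 = 662 ≡ 2.
  α_i^2 mod 11 = [1, 4, 5, 1, 5].
  S_2 = Σ v_i α_i^2 r_i = 7·1·0 + 7·4·7 + 5·5·0 + 5·1·1 + 9·5·6 = 471 ≡ 9.
  S = (9, 2, 9) ≠ 0, so r is not a codeword (an error is present).
Step 3: locate the error. For a single error e at position i, S_ℓ = v_i·e·α_i^ℓ, so α_err = S_1/S_0.
  S_0^{−1} = 9^{−1} = 5 (mod 11), so α_err = 2·5 = 10 ≡ 10 = α_1. Error position i = 1.
  Consistency check: S_2/S_1 = 9·6 = 54 ≡ 10 = α_err ✓ (single-error assumption holds).
Step 4: error magnitude e = S_0/v_1 = S_0·∏_{j≠1}(α_1 − α_j) = 9·8 = 72 ≡ 6 (mod 11).
Step 5: correct position 1: c_1 = r_1 − e = 0 − 6 ≡ 5 (mod 11). Hence c = [5, 7, 0, 1, 6].
  Check: interpolating c through the α_i gives m(x) = 3 + 9·x (degree < 2) with m(α_i) = c_i for every i, so c is indeed a codeword.


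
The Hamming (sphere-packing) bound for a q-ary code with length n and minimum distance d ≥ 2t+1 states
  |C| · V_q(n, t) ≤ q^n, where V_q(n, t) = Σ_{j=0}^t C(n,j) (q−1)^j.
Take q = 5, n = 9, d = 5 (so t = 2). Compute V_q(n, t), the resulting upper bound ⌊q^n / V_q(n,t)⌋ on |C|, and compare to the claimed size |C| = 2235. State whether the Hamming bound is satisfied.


V_q(n, t) = 613, q^n = 1953125, Hamming bound = 3186, |C| = 2235 ≤ bound (satisfied).

Step 1: Compute V_q(n, t) = Σ_{j=0}^2 C(n, j) (q−1)^j.
  j = 0: C(9,0)·(4)^0 = 1·1 = 1.
  j = 1: C(9,1)·(4)^1 = 9·4 = 36.
  j = 2: C(9,2)·(4)^2 = 36·16 = 576.
  V_q(n, t) = 1 + 36 + 576 = 613.
Step 2: q^n = 5^9 = 1953125.
Step 3: Hamming bound ⌊q^n / V_q(n,t)⌋ = ⌊1953125/613⌋ = 3186.
Step 4: Compare |C| = 2235 to 3186: satisfied.
The claimed |C| lies below the Hamming bound.


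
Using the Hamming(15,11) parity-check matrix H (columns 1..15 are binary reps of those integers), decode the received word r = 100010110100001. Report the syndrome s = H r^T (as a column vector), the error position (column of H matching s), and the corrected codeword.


s = (1, 1, 1, 0)^T, error position = 14, corrected codeword c = 100010110100011

Compute s = H r^T mod 2 one row at a time:
  s_1 = 1 + 0 + 1 + 0 + 0 + 0 + 0 + 1 = 3 ≡ 1 (mod 2).
  s_2 = 0 + 1 + 0 + 1 + 0 + 0 + 0 + 1 = 3 ≡ 1 (mod 2).
  s_3 = 0 + 0 + 0 + 1 + 1 + 0 + 0 + 1 = 3 ≡ 1 (mod 2).
  s_4 = 1 + 0 + 1 + 1 + 0 + 0 + 0 + 1 = 4 ≡ 0 (mod 2).
s = (1, 1, 1, 0)^T — this equals column 14 of H (binary 1110), so error is at position 14.
Correct: flip bit 14 of r = 100010110100001 to get c = 100010110100011.


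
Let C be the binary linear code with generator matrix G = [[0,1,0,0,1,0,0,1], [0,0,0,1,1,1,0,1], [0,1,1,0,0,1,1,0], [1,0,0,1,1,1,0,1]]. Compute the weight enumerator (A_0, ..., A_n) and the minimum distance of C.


Weight distribution: A_0 = 1, A_1 = 1, A_3 = 3, A_4 = 5, A_5 = 3, A_6 = 2, A_7 = 1. Minimum distance d = 1.

Enumerate all 2^4 = 16 messages m ∈ F_2^4.
For each, compute codeword c = mG in F_2^8, then tally its weight.
  m = 0000 → c = 00000000, weight = 0.
  m = 1000 → c = 01001001, weight = 3.
  m = 0100 → c = 00011101, weight = 4.
  m = 1100 → c = 01010100, weight = 3.
  m = 0010 → c = 01100110, weight = 4.
  m = 1010 → c = 00101111, weight = 5.
  m = 0110 → c = 01111011, weight = 6.
  m = 1110 → c = 00110010, weight = 3.
  m = 0001 → c = 10011101, weight = 5.
  m = 1001 → c = 11010100, weight = 4.
  m = 0101 → c = 10000000, weight = 1.
  m = 1101 → c = 11001001, weight = 4.
  m = 0011 → c = 11111011, weight = 7.
  m = 1011 → c = 10110010, weight = 4.
  m = 0111 → c = 11100110, weight = 5.
  m = 1111 → c = 10101111, weight = 6.
Tally weights:
  weight 0: 1 codewords.
  weight 1: 1 codewords.
  weight 3: 3 codewords.
  weight 4: 5 codewords.
  weight 5: 3 codewords.
  weight 6: 2 codewords.
  weight 7: 1 codewords.
Minimum distance d = smallest w > 0 with A_w > 0 = 1.
Sanity: Σ A_w = 16 = 2^4 = 16 ✓.


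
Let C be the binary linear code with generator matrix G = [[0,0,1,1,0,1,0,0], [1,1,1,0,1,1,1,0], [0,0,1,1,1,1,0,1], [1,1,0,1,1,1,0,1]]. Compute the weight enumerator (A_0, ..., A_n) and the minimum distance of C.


Weight distribution: A_0 = 1, A_2 = 1, A_3 = 4, A_4 = 3, A_5 = 4, A_6 = 3. Minimum distance d = 2.

Enumerate all 2^4 = 16 messages m ∈ F_2^4.
For each, compute codeword c = mG in F_2^8, then tally its weight.
  m = 0000 → c = 00000000, weight = 0.
  m = 1000 → c = 00110100, weight = 3.
  m = 0100 → c = 11101110, weight = 6.
  m = 1100 → c = 11011010, weight = 5.
  m = 0010 → c = 00111101, weight = 5.
  m = 1010 → c = 00001001, weight = 2.
  m = 0110 → c = 11010011, weight = 5.
  m = 1110 → c = 11100111, weight = 6.
  m = 0001 → c = 11011101, weight = 6.
  m = 1001 → c = 11101001, weight = 5.
  m = 0101 → c = 00110011, weight = 4.
  m = 1101 → c = 00000111, weight = 3.
  m = 0011 → c = 11100000, weight = 3.
  m = 1011 → c = 11010100, weight = 4.
  m = 0111 → c = 00001110, weight = 3.
  m = 1111 → c = 00111010, weight = 4.
Tally weights:
  weight 0: 1 codewords.
  weight 2: 1 codewords.
  weight 3: 4 codewords.
  weight 4: 3 codewords.
  weight 5: 4 codewords.
  weight 6: 3 codewords.
Minimum distance d = smallest w > 0 with A_w > 0 = 2.
Sanity: Σ A_w = 16 = 2^4 = 16 ✓.


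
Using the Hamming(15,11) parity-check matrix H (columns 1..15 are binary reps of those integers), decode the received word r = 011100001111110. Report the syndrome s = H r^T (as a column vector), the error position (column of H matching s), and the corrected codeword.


s = (0, 0, 1, 0)^T, error position = 2, corrected codeword c = 001100001111110

Compute s = H r^T mod 2 one row at a time:
  s_1 = 0 + 1 + 1 + 1 + 1 + 1 + 1 + 0 = 6 ≡ 0 (mod 2).
  s_2 = 1 + 0 + 0 + 0 + 1 + 1 + 1 + 0 = 4 ≡ 0 (mod 2).
  s_3 = 1 + 1 + 0 + 0 + 1 + 1 + 1 + 0 = 5 ≡ 1 (mod 2).
  s_4 = 0 + 1 + 0 + 0 + 1 + 1 + 1 + 0 = 4 ≡ 0 (mod 2).
s = (0, 0, 1, 0)^T — this equals column 2 of H (binary 0010), so error is at position 2.
Correct: flip bit 2 of r = 011100001111110 to get c = 001100001111110.


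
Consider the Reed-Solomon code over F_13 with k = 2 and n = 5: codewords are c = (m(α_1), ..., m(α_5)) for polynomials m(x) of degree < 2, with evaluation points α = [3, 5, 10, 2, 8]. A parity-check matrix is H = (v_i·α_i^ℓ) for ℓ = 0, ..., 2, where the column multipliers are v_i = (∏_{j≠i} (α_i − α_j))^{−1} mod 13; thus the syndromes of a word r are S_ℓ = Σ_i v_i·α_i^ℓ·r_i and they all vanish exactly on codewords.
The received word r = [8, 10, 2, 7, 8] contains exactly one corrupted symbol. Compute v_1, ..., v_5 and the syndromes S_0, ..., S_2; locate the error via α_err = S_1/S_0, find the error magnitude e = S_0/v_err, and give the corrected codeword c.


S = (4, 6, 9), error at position 5, error magnitude e = 8, c = [8, 10, 2, 7, 0].

Step 1: column multipliers v_i = (∏_{j≠i}(α_i − α_j))^{−1} mod 13.
  i = 1 (α = 3): (3−5)(3−10)(3−2)(3−8) = (−2)·(−7)·1·(−5) = −70 ≡ 8, so v_1 = 8^{−1} = 5 (mod 13).
  i = 2 (α = 5): (5−3)(5−10)(5−2)(5−8) = 2·(−5)·3·(−3) = 90 ≡ 12, so v_2 = 12^{−1} = 12 (mod 13).
  i = 3 (α = 10): (10−3)(10−5)(10−2)(10−8) = 7·5·8·2 = 560 ≡ 1, so v_3 = 1^{−1} = 1 (mod 13).
  i = 4 (α = 2): (2−3)(2−5)(2−10)(2−8) = (−1)·(−3)·(−8)·(−6) = 144 ≡ 1, so v_4 = 1^{−1} = 1 (mod 13).
  i = 5 (α = 8): (8−3)(8−5)(8−10)(8−2) = 5·3·(−2)·6 = −180 ≡ 2, so v_5 = 2^{−1} = 7 (mod 13).
  v = [5, 12, 1, 1, 7].
Step 2: syndromes of r = [8, 10, 2, 7, 8] (all sums mod 13).
  S_0 = Σ v_i r_i = 5·8 + 12·10 + 1·2 + 1·7 + 7·8 = 225 ≡ 4.
  S_1 = Σ v_i α_i r_i = 5·3·8 + 12·5·10 + 1·10·2 + 1·2·7 + 7·8·8 = 1202 ≡ 6.
  α_i^2 mod 13 = [9, 12, 9, 4, 12].
  S_2 = Σ v_i α_i^2 r_i = 5·9·8 + 12·12·10 + 1·9·2 + 1·4·7 + 7·12·8 = 2518 ≡ 9.
  S = (4, 6, 9) ≠ 0, so r is not a codeword (an error is present).
Step 3: locate the error. For a single error e at position i, S_ℓ = v_i·e·α_i^ℓ, so α_err = S_1/S_0.
  S_0^{−1} = 4^{−1} = 10 (mod 13), so α_err = 6·10 = 60 ≡ 8 = α_5. Error position i = 5.
  Consistency check: S_2/S_1 = 9·11 = 99 ≡ 8 = α_err ✓ (single-error assumption holds).
Step 4: error magnitude e = S_0/v_5 = S_0·∏_{j≠5}(α_5 − α_j) = 4·2 = 8 ≡ 8 (mod 13).
Step 5: correct position 5: c_5 = r_5 − e = 8 − 8 ≡ 0 (mod 13). Hence c = [8, 10, 2, 7, 0].
  Check: interpolating c through the α_i gives m(x) = 5 + 1·x (degree < 2) with m(α_i) = c_i for every i, so c is indeed a codeword.


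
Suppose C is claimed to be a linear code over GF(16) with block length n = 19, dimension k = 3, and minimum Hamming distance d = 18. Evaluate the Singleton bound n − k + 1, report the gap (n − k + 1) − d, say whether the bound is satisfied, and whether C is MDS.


Singleton RHS = n − k + 1 = 17, slack = -1, bound violated (no such code; not MDS).

Singleton bound: d ≤ n − k + 1.
Here n = 19, k = 3, so n − k + 1 = 17.
Given d = 18, check d ≤ 17: NO.
Slack = (n − k + 1) − d = -1.
The slack is negative: d = 18 exceeds n − k + 1 = 17 by 1, so the Singleton bound is violated and no linear [19, 3, 18]_16 code can exist. In particular it is not MDS (MDS requires d = n − k + 1 exactly).
Description: the claimed parameters are [19, 3, 18]_16; such a code would be impossible (violates the Singleton bound).


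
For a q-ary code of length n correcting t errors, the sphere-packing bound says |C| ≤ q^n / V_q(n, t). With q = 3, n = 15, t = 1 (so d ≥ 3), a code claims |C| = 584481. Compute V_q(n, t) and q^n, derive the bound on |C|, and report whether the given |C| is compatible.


V_q(n, t) = 31, q^n = 14348907, Hamming bound = 462867, |C| = 584481 > bound (violated).

Step 1: Compute V_q(n, t) = Σ_{j=0}^1 C(n, j) (q−1)^j.
  j = 0: C(15,0)·(2)^0 = 1·1 = 1.
  j = 1: C(15,1)·(2)^1 = 15·2 = 30.
  V_q(n, t) = 1 + 30 = 31.
Step 2: q^n = 3^15 = 14348907.
Step 3: Hamming bound ⌊q^n / V_q(n,t)⌋ = ⌊14348907/31⌋ = 462867.
Step 4: Compare |C| = 584481 to 462867: violated.
The claimed |C| lies above the Hamming bound, so no 3-ary code of length 15 with d ≥ 3 can have 584481 codewords.


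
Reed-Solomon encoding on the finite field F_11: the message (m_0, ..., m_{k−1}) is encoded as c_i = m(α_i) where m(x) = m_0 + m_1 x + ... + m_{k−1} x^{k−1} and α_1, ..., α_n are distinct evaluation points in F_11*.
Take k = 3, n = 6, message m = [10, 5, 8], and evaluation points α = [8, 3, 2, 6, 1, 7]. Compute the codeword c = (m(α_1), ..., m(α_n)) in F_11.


c = [1, 9, 8, 9, 1, 8]

Message polynomial: m(x) = 10 + 5·x + 8·x^2 (mod 11).
For each evaluation point α_i, compute m(α_i) mod 11:
  α_1 = 8: Horner steps 8 → 3 → 1, so m(8) = 1.
  α_2 = 3: Horner steps 8 → 7 → 9, so m(3) = 9.
  α_3 = 2: Horner steps 8 → 10 → 8, so m(2) = 8.
  α_4 = 6: Horner steps 8 → 9 → 9, so m(6) = 9.
  α_5 = 1: Horner steps 8 → 2 → 1, so m(1) = 1.
  α_6 = 7: Horner steps 8 → 6 → 8, so m(7) = 8.
Codeword c = [1, 9, 8, 9, 1, 8] ∈ F_11^6.


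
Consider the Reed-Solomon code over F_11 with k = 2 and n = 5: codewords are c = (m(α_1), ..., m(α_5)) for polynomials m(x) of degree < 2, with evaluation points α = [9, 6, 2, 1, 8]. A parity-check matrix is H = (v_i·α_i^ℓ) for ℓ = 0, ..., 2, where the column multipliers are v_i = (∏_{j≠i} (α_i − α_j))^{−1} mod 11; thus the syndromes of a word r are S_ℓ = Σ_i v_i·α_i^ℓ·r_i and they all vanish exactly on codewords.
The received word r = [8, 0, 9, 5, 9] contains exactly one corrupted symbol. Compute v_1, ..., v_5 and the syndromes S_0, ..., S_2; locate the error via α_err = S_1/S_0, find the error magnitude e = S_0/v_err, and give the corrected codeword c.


S = (2, 4, 8), error at position 3, error magnitude e = 5, c = [8, 0, 4, 5, 9].

Step 1: column multipliers v_i = (∏_{j≠i}(α_i − α_j))^{−1} mod 11.
  i = 1 (α = 9): (9−6)(9−2)(9−1)(9−8) = 3·7·8·1 = 168 ≡ 3, so v_1 = 3^{−1} = 4 (mod 11).
  i = 2 (α = 6): (6−9)(6−2)(6−1)(6−8) = (−3)·4·5·(−2) = 120 ≡ 10, so v_2 = 10^{−1} = 10 (mod 11).
  i = 3 (α = 2): (2−9)(2−6)(2−1)(2−8) = (−7)·(−4)·1·(−6) = −168 ≡ 8, so v_3 = 8^{−1} = 7 (mod 11).
  i = 4 (α = 1): (1−9)(1−6)(1−2)(1−8) = (−8)·(−5)·(−1)·(−7) = 280 ≡ 5, so v_4 = 5^{−1} = 9 (mod 11).
  i = 5 (α = 8): (8−9)(8−6)(8−2)(8−1) = (−1)·2·6·7 = −84 ≡ 4, so v_5 = 4^{−1} = 3 (mod 11).
  v = [4, 10, 7, 9, 3].
Step 2: syndromes of r = [8, 0, 9, 5, 9] (all sums mod 11).
  S_0 = Σ v_i r_i = 4·8 + 10·0 + 7·9 + 9·5 + 3·9 = 167 ≡ 2.
  S_1 = Σ v_i α_i r_i = 4·9·8 + 10·6·0 + 7·2·9 + 9·1·5 + 3·8·9 = 675 ≡ 4.
  α_i^2 mod 11 = [4, 3, 4, 1, 9].
  S_2 = Σ v_i α_i^2 r_i = 4·4·8 + 10·3·0 + 7·4·9 + 9·1·5 + 3·9·9 = 668 ≡ 8.
  S = (2, 4, 8) ≠ 0, so r is not a codeword (an error is present).
Step 3: locate the error. For a single error e at position i, S_ℓ = v_i·e·α_i^ℓ, so α_err = S_1/S_0.
  S_0^{−1} = 2^{−1} = 6 (mod 11), so α_err = 4·6 = 24 ≡ 2 = α_3. Error position i = 3.
  Consistency check: S_2/S_1 = 8·3 = 24 ≡ 2 = α_err ✓ (single-error assumption holds).
Step 4: error magnitude e = S_0/v_3 = S_0·∏_{j≠3}(α_3 − α_j) = 2·8 = 16 ≡ 5 (mod 11).
Step 5: correct position 3: c_3 = r_3 − e = 9 − 5 ≡ 4 (mod 11). Hence c = [8, 0, 4, 5, 9].
  Check: interpolating c through the α_i gives m(x) = 6 + 10·x (degree < 2) with m(α_i) = c_i for every i, so c is indeed a codeword.


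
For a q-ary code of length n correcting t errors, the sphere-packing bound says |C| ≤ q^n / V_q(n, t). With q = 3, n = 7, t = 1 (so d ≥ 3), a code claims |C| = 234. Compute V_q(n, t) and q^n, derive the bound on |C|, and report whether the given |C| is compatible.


V_q(n, t) = 15, q^n = 2187, Hamming bound = 145, |C| = 234 > bound (violated).

Step 1: Compute V_q(n, t) = Σ_{j=0}^1 C(n, j) (q−1)^j.
  j = 0: C(7,0)·(2)^0 = 1·1 = 1.
  j = 1: C(7,1)·(2)^1 = 7·2 = 14.
  V_q(n, t) = 1 + 14 = 15.
Step 2: q^n = 3^7 = 2187.
Step 3: Hamming bound ⌊q^n / V_q(n,t)⌋ = ⌊2187/15⌋ = 145.
Step 4: Compare |C| = 234 to 145: violated.
The claimed |C| lies above the Hamming bound, so no 3-ary code of length 7 with d ≥ 3 can have 234 codewords.


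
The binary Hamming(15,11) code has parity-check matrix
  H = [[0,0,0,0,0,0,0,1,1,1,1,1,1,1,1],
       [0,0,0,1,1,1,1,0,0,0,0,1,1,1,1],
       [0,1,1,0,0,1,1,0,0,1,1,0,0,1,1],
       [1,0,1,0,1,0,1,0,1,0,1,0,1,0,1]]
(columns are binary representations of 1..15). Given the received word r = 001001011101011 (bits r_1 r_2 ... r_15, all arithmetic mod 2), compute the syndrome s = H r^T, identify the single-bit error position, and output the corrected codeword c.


s = (0, 0, 1, 1)^T, error position = 3, corrected codeword c = 000001011101011

Compute s = H r^T mod 2 one row at a time:
  s_1 = 1 + 1 + 1 + 0 + 1 + 0 + 1 + 1 = 6 ≡ 0 (mod 2).
  s_2 = 0 + 0 + 1 + 0 + 1 + 0 + 1 + 1 = 4 ≡ 0 (mod 2).
  s_3 = 0 + 1 + 1 + 0 + 1 + 0 + 1 + 1 = 5 ≡ 1 (mod 2).
  s_4 = 0 + 1 + 0 + 0 + 1 + 0 + 0 + 1 = 3 ≡ 1 (mod 2).
s = (0, 0, 1, 1)^T — this equals column 3 of H (binary 0011), so error is at position 3.
Correct: flip bit 3 of r = 001001011101011 to get c = 000001011101011.


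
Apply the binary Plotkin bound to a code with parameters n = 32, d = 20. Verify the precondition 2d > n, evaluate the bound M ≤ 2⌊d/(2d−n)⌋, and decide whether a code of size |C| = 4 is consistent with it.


Plotkin bound M ≤ 4; given |C| = 4 ≤ bound (satisfied).

Check applicability: 2d = 40, n = 32.
2d − n = 8 > 0, so Plotkin applies.
Compute d/(2d−n) = 20/8 ≈ 2.5000.
⌊d/(2d−n)⌋ = 2.
Plotkin bound: M ≤ 2·2 = 4.
Given |C| = 4, check: satisfied.
This |C| is at the Plotkin bound.


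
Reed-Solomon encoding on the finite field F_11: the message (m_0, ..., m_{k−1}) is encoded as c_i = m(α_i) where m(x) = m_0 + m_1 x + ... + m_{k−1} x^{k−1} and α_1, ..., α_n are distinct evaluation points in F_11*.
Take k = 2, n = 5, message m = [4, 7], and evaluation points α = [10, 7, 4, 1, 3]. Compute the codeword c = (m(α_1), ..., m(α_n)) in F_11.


c = [8, 9, 10, 0, 3]

Message polynomial: m(x) = 4 + 7·x (mod 11).
For each evaluation point α_i, compute m(α_i) mod 11:
  α_1 = 10: Horner steps 7 → 8, so m(10) = 8.
  α_2 = 7: Horner steps 7 → 9, so m(7) = 9.
  α_3 = 4: Horner steps 7 → 10, so m(4) = 10.
  α_4 = 1: Horner steps 7 → 0, so m(1) = 0.
  α_5 = 3: Horner steps 7 → 3, so m(3) = 3.
Codeword c = [8, 9, 10, 0, 3] ∈ F_11^5.


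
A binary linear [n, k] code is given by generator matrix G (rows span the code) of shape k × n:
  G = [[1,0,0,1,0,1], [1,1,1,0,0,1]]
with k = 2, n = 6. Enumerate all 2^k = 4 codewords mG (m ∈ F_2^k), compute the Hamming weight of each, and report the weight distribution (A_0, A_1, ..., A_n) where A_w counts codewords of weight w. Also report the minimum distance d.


Weight distribution: A_0 = 1, A_3 = 2, A_4 = 1. Minimum distance d = 3.

Enumerate all 2^2 = 4 messages m ∈ F_2^2.
For each, compute codeword c = mG in F_2^6, then tally its weight.
  m = 00 → c = 000000, weight = 0.
  m = 10 → c = 100101, weight = 3.
  m = 01 → c = 111001, weight = 4.
  m = 11 → c = 011100, weight = 3.
Tally weights:
  weight 0: 1 codewords.
  weight 3: 2 codewords.
  weight 4: 1 codewords.
Minimum distance d = smallest w > 0 with A_w > 0 = 3.
Sanity: Σ A_w = 4 = 2^2 = 4 ✓.


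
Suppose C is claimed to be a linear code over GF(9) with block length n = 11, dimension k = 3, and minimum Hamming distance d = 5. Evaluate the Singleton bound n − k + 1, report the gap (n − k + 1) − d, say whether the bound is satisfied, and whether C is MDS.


Singleton RHS = n − k + 1 = 9, slack = 4, bound satisfied, not MDS.

Singleton bound: d ≤ n − k + 1.
Here n = 11, k = 3, so n − k + 1 = 9.
Given d = 5, check d ≤ 9: YES.
Slack = (n − k + 1) − d = 4.
The code is NOT MDS (slack = 4 > 0).
Description: the claimed parameters are [11, 3, 5]_9; such a code would be non-MDS.


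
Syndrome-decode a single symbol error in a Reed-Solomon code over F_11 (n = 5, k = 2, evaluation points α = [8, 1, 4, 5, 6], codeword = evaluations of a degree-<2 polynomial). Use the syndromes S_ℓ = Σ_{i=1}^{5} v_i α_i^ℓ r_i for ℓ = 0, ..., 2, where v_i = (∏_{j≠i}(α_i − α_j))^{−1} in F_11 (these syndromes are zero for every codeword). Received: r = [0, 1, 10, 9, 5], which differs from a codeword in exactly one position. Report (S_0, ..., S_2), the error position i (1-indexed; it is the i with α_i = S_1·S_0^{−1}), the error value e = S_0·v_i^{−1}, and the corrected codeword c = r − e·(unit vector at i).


S = (7, 2, 10), error at position 4, error magnitude e = 7, c = [0, 1, 10, 2, 5].

Step 1: column multipliers v_i = (∏_{j≠i}(α_i − α_j))^{−1} mod 11.
  i = 1 (α = 8): (8−1)(8−4)(8−5)(8−6) = 7·4·3·2 = 168 ≡ 3, so v_1 = 3^{−1} = 4 (mod 11).
  i = 2 (α = 1): (1−8)(1−4)(1−5)(1−6) = (−7)·(−3)·(−4)·(−5) = 420 ≡ 2, so v_2 = 2^{−1} = 6 (mod 11).
  i = 3 (α = 4): (4−8)(4−1)(4−5)(4−6) = (−4)·3·(−1)·(−2) = −24 ≡ 9, so v_3 = 9^{−1} = 5 (mod 11).
  i = 4 (α = 5): (5−8)(5−1)(5−4)(5−6) = (−3)·4·1·(−1) = 12 ≡ 1, so v_4 = 1^{−1} = 1 (mod 11).
  i = 5 (α = 6): (6−8)(6−1)(6−4)(6−5) = (−2)·5·2·1 = −20 ≡ 2, so v_5 = 2^{−1} = 6 (mod 11).
  v = [4, 6, 5, 1, 6].
Step 2: syndromes of r = [0, 1, 10, 9, 5] (all sums mod 11).
  S_0 = Σ v_i r_i = 4·0 + 6·1 + 5·10 + 1·9 + 6·5 = 95 ≡ 7.
  S_1 = Σ v_i α_i r_i = 4·8·0 + 6·1·1 + 5·4·10 + 1·5·9 + 6·6·5 = 431 ≡ 2.
  α_i^2 mod 11 = [9, 1, 5, 3, 3].
  S_2 = Σ v_i α_i^2 r_i = 4·9·0 + 6·1·1 + 5·5·10 + 1·3·9 + 6·3·5 = 373 ≡ 10.
  S = (7, 2, 10) ≠ 0, so r is not a codeword (an error is present).
Step 3: locate the error. For a single error e at position i, S_ℓ = v_i·e·α_i^ℓ, so α_err = S_1/S_0.
  S_0^{−1} = 7^{−1} = 8 (mod 11), so α_err = 2·8 = 16 ≡ 5 = α_4. Error position i = 4.
  Consistency check: S_2/S_1 = 10·6 = 60 ≡ 5 = α_err ✓ (single-error assumption holds).
Step 4: error magnitude e = S_0/v_4 = S_0·∏_{j≠4}(α_4 − α_j) = 7·1 = 7 ≡ 7 (mod 11).
Step 5: correct position 4: c_4 = r_4 − e = 9 − 7 ≡ 2 (mod 11). Hence c = [0, 1, 10, 2, 5].
  Check: interpolating c through the α_i gives m(x) = 9 + 3·x (degree < 2) with m(α_i) = c_i for every i, so c is indeed a codeword.


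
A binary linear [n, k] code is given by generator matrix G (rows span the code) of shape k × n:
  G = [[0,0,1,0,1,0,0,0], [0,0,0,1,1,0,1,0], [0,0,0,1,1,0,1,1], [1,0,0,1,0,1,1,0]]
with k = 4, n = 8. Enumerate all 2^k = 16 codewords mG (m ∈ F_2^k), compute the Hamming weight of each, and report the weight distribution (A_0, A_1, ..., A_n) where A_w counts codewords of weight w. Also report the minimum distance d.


Weight distribution: A_0 = 1, A_1 = 1, A_2 = 1, A_3 = 5, A_4 = 5, A_5 = 1, A_6 = 1, A_7 = 1. Minimum distance d = 1.

Enumerate all 2^4 = 16 messages m ∈ F_2^4.
For each, compute codeword c = mG in F_2^8, then tally its weight.
  m = 0000 → c = 00000000, weight = 0.
  m = 1000 → c = 00101000, weight = 2.
  m = 0100 → c = 00011010, weight = 3.
  m = 1100 → c = 00110010, weight = 3.
  m = 0010 → c = 00011011, weight = 4.
  m = 1010 → c = 00110011, weight = 4.
  m = 0110 → c = 00000001, weight = 1.
  m = 1110 → c = 00101001, weight = 3.
  m = 0001 → c = 10010110, weight = 4.
  m = 1001 → c = 10111110, weight = 6.
  m = 0101 → c = 10001100, weight = 3.
  m = 1101 → c = 10100100, weight = 3.
  m = 0011 → c = 10001101, weight = 4.
  m = 1011 → c = 10100101, weight = 4.
  m = 0111 → c = 10010111, weight = 5.
  m = 1111 → c = 10111111, weight = 7.
Tally weights:
  weight 0: 1 codewords.
  weight 1: 1 codewords.
  weight 2: 1 codewords.
  weight 3: 5 codewords.
  weight 4: 5 codewords.
  weight 5: 1 codewords.
  weight 6: 1 codewords.
  weight 7: 1 codewords.
Minimum distance d = smallest w > 0 with A_w > 0 = 1.
Sanity: Σ A_w = 16 = 2^4 = 16 ✓.


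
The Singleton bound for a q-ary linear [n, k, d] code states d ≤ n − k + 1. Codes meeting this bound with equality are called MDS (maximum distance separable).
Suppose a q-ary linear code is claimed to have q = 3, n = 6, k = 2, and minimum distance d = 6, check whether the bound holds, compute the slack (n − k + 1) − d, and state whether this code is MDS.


Singleton RHS = n − k + 1 = 5, slack = -1, bound violated (no such code; not MDS).

Singleton bound: d ≤ n − k + 1.
Here n = 6, k = 2, so n − k + 1 = 5.
Given d = 6, check d ≤ 5: NO.
Slack = (n − k + 1) − d = -1.
The slack is negative: d = 6 exceeds n − k + 1 = 5 by 1, so the Singleton bound is violated and no linear [6, 2, 6]_3 code can exist. In particular it is not MDS (MDS requires d = n − k + 1 exactly).
Description: the claimed parameters are [6, 2, 6]_3; such a code would be impossible (violates the Singleton bound).


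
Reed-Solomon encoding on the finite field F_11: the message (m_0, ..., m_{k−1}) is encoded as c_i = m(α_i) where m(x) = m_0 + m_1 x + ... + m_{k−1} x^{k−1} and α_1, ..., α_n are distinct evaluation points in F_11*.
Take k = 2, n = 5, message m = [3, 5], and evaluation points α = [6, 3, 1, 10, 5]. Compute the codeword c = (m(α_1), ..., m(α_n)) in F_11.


c = [0, 7, 8, 9, 6]

Message polynomial: m(x) = 3 + 5·x (mod 11).
For each evaluation point α_i, compute m(α_i) mod 11:
  α_1 = 6: Horner steps 5 → 0, so m(6) = 0.
  α_2 = 3: Horner steps 5 → 7, so m(3) = 7.
  α_3 = 1: Horner steps 5 → 8, so m(1) = 8.
  α_4 = 10: Horner steps 5 → 9, so m(10) = 9.
  α_5 = 5: Horner steps 5 → 6, so m(5) = 6.
Codeword c = [0, 7, 8, 9, 6] ∈ F_11^5.


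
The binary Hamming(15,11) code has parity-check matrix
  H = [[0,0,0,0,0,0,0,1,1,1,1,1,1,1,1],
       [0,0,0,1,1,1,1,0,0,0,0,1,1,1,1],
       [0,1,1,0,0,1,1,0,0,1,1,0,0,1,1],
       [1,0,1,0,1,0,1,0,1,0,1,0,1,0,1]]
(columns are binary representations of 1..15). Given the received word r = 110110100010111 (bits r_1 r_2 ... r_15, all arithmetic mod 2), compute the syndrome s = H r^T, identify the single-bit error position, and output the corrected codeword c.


s = (0, 0, 1, 0)^T, error position = 2, corrected codeword c = 100110100010111

Compute s = H r^T mod 2 one row at a time:
  s_1 = 0 + 0 + 0 + 1 + 0 + 1 + 1 + 1 = 4 ≡ 0 (mod 2).
  s_2 = 1 + 1 + 0 + 1 + 0 + 1 + 1 + 1 = 6 ≡ 0 (mod 2).
  s_3 = 1 + 0 + 0 + 1 + 0 + 1 + 1 + 1 = 5 ≡ 1 (mod 2).
  s_4 = 1 + 0 + 1 + 1 + 0 + 1 + 1 + 1 = 6 ≡ 0 (mod 2).
s = (0, 0, 1, 0)^T — this equals column 2 of H (binary 0010), so error is at position 2.
Correct: flip bit 2 of r = 110110100010111 to get c = 100110100010111.


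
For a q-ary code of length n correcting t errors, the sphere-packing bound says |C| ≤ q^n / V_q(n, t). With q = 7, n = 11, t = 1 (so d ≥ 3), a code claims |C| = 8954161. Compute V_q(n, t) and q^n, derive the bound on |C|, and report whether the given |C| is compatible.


V_q(n, t) = 67, q^n = 1977326743, Hamming bound = 29512339, |C| = 8954161 ≤ bound (satisfied).

Step 1: Compute V_q(n, t) = Σ_{j=0}^1 C(n, j) (q−1)^j.
  j = 0: C(11,0)·(6)^0 = 1·1 = 1.
  j = 1: C(11,1)·(6)^1 = 11·6 = 66.
  V_q(n, t) = 1 + 66 = 67.
Step 2: q^n = 7^11 = 1977326743.
Step 3: Hamming bound ⌊q^n / V_q(n,t)⌋ = ⌊1977326743/67⌋ = 29512339.
Step 4: Compare |C| = 8954161 to 29512339: satisfied.
The claimed |C| lies below the Hamming bound.


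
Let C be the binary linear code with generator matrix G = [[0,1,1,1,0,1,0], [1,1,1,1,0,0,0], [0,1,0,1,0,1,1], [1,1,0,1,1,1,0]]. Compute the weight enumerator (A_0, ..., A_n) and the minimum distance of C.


Weight distribution: A_0 = 1, A_2 = 2, A_3 = 5, A_4 = 5, A_5 = 2, A_7 = 1. Minimum distance d = 2.

Enumerate all 2^4 = 16 messages m ∈ F_2^4.
For each, compute codeword c = mG in F_2^7, then tally its weight.
  m = 0000 → c = 0000000, weight = 0.
  m = 1000 → c = 0111010, weight = 4.
  m = 0100 → c = 1111000, weight = 4.
  m = 1100 → c = 1000010, weight = 2.
  m = 0010 → c = 0101011, weight = 4.
  m = 1010 → c = 0010001, weight = 2.
  m = 0110 → c = 1010011, weight = 4.
  m = 1110 → c = 1101001, weight = 4.
  m = 0001 → c = 1101110, weight = 5.
  m = 1001 → c = 1010100, weight = 3.
  m = 0101 → c = 0010110, weight = 3.
  m = 1101 → c = 0101100, weight = 3.
  m = 0011 → c = 1000101, weight = 3.
  m = 1011 → c = 1111111, weight = 7.
  m = 0111 → c = 0111101, weight = 5.
  m = 1111 → c = 0000111, weight = 3.
Tally weights:
  weight 0: 1 codewords.
  weight 2: 2 codewords.
  weight 3: 5 codewords.
  weight 4: 5 codewords.
  weight 5: 2 codewords.
  weight 7: 1 codewords.
Minimum distance d = smallest w > 0 with A_w > 0 = 2.
Sanity: Σ A_w = 16 = 2^4 = 16 ✓.


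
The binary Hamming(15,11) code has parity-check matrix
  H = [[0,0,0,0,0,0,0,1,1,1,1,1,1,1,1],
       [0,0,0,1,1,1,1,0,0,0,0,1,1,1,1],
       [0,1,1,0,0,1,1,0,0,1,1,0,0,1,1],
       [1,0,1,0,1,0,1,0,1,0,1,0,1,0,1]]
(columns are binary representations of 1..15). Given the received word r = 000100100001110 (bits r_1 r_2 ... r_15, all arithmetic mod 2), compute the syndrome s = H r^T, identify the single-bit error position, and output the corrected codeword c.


s = (1, 1, 0, 0)^T, error position = 12, corrected codeword c = 000100100000110

Compute s = H r^T mod 2 one row at a time:
  s_1 = 0 + 0 + 0 + 0 + 1 + 1 + 1 + 0 = 3 ≡ 1 (mod 2).
  s_2 = 1 + 0 + 0 + 1 + 1 + 1 + 1 + 0 = 5 ≡ 1 (mod 2).
  s_3 = 0 + 0 + 0 + 1 + 0 + 0 + 1 + 0 = 2 ≡ 0 (mod 2).
  s_4 = 0 + 0 + 0 + 1 + 0 + 0 + 1 + 0 = 2 ≡ 0 (mod 2).
s = (1, 1, 0, 0)^T — this equals column 12 of H (binary 1100), so error is at position 12.
Correct: flip bit 12 of r = 000100100001110 to get c = 000100100000110.


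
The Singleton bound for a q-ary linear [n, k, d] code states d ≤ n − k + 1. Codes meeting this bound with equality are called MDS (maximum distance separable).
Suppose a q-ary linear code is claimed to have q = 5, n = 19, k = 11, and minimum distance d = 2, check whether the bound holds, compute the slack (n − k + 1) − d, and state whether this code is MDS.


Singleton RHS = n − k + 1 = 9, slack = 7, bound satisfied, not MDS.

Singleton bound: d ≤ n − k + 1.
Here n = 19, k = 11, so n − k + 1 = 9.
Given d = 2, check d ≤ 9: YES.
Slack = (n − k + 1) − d = 7.
The code is NOT MDS (slack = 7 > 0).
Description: the claimed parameters are [19, 11, 2]_5; such a code would be non-MDS.


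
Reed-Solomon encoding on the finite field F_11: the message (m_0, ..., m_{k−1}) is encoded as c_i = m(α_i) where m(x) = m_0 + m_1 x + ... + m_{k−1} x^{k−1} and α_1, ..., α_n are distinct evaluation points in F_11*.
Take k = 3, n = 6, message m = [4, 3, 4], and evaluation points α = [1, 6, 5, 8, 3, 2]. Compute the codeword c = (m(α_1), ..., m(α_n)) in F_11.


c = [0, 1, 9, 9, 5, 4]

Message polynomial: m(x) = 4 + 3·x + 4·x^2 (mod 11).
For each evaluation point α_i, compute m(α_i) mod 11:
  α_1 = 1: Horner steps 4 → 7 → 0, so m(1) = 0.
  α_2 = 6: Horner steps 4 → 5 → 1, so m(6) = 1.
  α_3 = 5: Horner steps 4 → 1 → 9, so m(5) = 9.
  α_4 = 8: Horner steps 4 → 2 → 9, so m(8) = 9.
  α_5 = 3: Horner steps 4 → 4 → 5, so m(3) = 5.
  α_6 = 2: Horner steps 4 → 0 → 4, so m(2) = 4.
Codeword c = [0, 1, 9, 9, 5, 4] ∈ F_11^6.


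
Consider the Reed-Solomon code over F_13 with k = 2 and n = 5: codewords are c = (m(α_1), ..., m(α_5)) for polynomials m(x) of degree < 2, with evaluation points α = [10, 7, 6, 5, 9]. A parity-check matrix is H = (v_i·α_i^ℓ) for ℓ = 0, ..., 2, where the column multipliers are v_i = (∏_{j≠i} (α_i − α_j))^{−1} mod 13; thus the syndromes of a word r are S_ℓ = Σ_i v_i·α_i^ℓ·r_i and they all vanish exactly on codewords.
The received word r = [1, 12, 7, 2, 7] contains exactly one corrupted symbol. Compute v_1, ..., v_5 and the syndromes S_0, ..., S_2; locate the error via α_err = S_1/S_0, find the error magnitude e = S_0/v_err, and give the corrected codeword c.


S = (12, 4, 10), error at position 5, error magnitude e = 11, c = [1, 12, 7, 2, 9].

Step 1: column multipliers v_i = (∏_{j≠i}(α_i − α_j))^{−1} mod 13.
  i = 1 (α = 10): (10−7)(10−6)(10−5)(10−9) = 3·4·5·1 = 60 ≡ 8, so v_1 = 8^{−1} = 5 (mod 13).
  i = 2 (α = 7): (7−10)(7−6)(7−5)(7−9) = (−3)·1·2·(−2) = 12 ≡ 12, so v_2 = 12^{−1} = 12 (mod 13).
  i = 3 (α = 6): (6−10)(6−7)(6−5)(6−9) = (−4)·(−1)·1·(−3) = −12 ≡ 1, so v_3 = 1^{−1} = 1 (mod 13).
  i = 4 (α = 5): (5−10)(5−7)(5−6)(5−9) = (−5)·(−2)·(−1)·(−4) = 40 ≡ 1, so v_4 = 1^{−1} = 1 (mod 13).
  i = 5 (α = 9): (9−10)(9−7)(9−6)(9−5) = (−1)·2·3·4 = −24 ≡ 2, so v_5 = 2^{−1} = 7 (mod 13).
  v = [5, 12, 1, 1, 7].
Step 2: syndromes of r = [1, 12, 7, 2, 7] (all sums mod 13).
  S_0 = Σ v_i r_i = 5·1 + 12·12 + 1·7 + 1·2 + 7·7 = 207 ≡ 12.
  S_1 = Σ v_i α_i r_i = 5·10·1 + 12·7·12 + 1·6·7 + 1·5·2 + 7·9·7 = 1551 ≡ 4.
  α_i^2 mod 13 = [9, 10, 10, 12, 3].
  S_2 = Σ v_i α_i^2 r_i = 5·9·1 + 12·10·12 + 1·10·7 + 1·12·2 + 7·3·7 = 1726 ≡ 10.
  S = (12, 4, 10) ≠ 0, so r is not a codeword (an error is present).
Step 3: locate the error. For a single error e at position i, S_ℓ = v_i·e·α_i^ℓ, so α_err = S_1/S_0.
  S_0^{−1} = 12^{−1} = 12 (mod 13), so α_err = 4·12 = 48 ≡ 9 = α_5. Error position i = 5.
  Consistency check: S_2/S_1 = 10·10 = 100 ≡ 9 = α_err ✓ (single-error assumption holds).
Step 4: error magnitude e = S_0/v_5 = S_0·∏_{j≠5}(α_5 − α_j) = 12·2 = 24 ≡ 11 (mod 13).
Step 5: correct position 5: c_5 = r_5 − e = 7 − 11 ≡ 9 (mod 13). Hence c = [1, 12, 7, 2, 9].
  Check: interpolating c through the α_i gives m(x) = 3 + 5·x (degree < 2) with m(α_i) = c_i for every i, so c is indeed a codeword.


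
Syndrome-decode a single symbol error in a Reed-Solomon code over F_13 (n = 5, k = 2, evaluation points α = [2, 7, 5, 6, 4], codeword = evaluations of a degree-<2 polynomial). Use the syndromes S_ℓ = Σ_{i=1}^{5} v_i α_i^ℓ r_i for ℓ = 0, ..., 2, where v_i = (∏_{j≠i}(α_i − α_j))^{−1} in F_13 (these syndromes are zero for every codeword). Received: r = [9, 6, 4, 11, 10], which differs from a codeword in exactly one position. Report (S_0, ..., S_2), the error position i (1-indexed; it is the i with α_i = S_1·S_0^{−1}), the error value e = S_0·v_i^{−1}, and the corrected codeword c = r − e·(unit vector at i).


S = (10, 5, 9), error at position 2, error magnitude e = 1, c = [9, 5, 4, 11, 10].

Step 1: column multipliers v_i = (∏_{j≠i}(α_i − α_j))^{−1} mod 13.
  i = 1 (α = 2): (2−7)(2−5)(2−6)(2−4) = (−5)·(−3)·(−4)·(−2) = 120 ≡ 3, so v_1 = 3^{−1} = 9 (mod 13).
  i = 2 (α = 7): (7−2)(7−5)(7−6)(7−4) = 5·2·1·3 = 30 ≡ 4, so v_2 = 4^{−1} = 10 (mod 13).
  i = 3 (α = 5): (5−2)(5−7)(5−6)(5−4) = 3·(−2)·(−1)·1 = 6 ≡ 6, so v_3 = 6^{−1} = 11 (mod 13).
  i = 4 (α = 6): (6−2)(6−7)(6−5)(6−4) = 4·(−1)·1·2 = −8 ≡ 5, so v_4 = 5^{−1} = 8 (mod 13).
  i = 5 (α = 4): (4−2)(4−7)(4−5)(4−6) = 2·(−3)·(−1)·(−2) = −12 ≡ 1, so v_5 = 1^{−1} = 1 (mod 13).
  v = [9, 10, 11, 8, 1].
Step 2: syndromes of r = [9, 6, 4, 11, 10] (all sums mod 13).
  S_0 = Σ v_i r_i = 9·9 + 10·6 + 11·4 + 8·11 + 1·10 = 283 ≡ 10.
  S_1 = Σ v_i α_i r_i = 9·2·9 + 10·7·6 + 11·5·4 + 8·6·11 + 1·4·10 = 1370 ≡ 5.
  α_i^2 mod 13 = [4, 10, 12, 10, 3].
  S_2 = Σ v_i α_i^2 r_i = 9·4·9 + 10·10·6 + 11·12·4 + 8·10·11 + 1·3·10 = 2362 ≡ 9.
  S = (10, 5, 9) ≠ 0, so r is not a codeword (an error is present).
Step 3: locate the error. For a single error e at position i, S_ℓ = v_i·e·α_i^ℓ, so α_err = S_1/S_0.
  S_0^{−1} = 10^{−1} = 4 (mod 13), so α_err = 5·4 = 20 ≡ 7 = α_2. Error position i = 2.
  Consistency check: S_2/S_1 = 9·8 = 72 ≡ 7 = α_err ✓ (single-error assumption holds).
Step 4: error magnitude e = S_0/v_2 = S_0·∏_{j≠2}(α_2 − α_j) = 10·4 = 40 ≡ 1 (mod 13).
Step 5: correct position 2: c_2 = r_2 − e = 6 − 1 ≡ 5 (mod 13). Hence c = [9, 5, 4, 11, 10].
  Check: interpolating c through the α_i gives m(x) = 8 + 7·x (degree < 2) with m(α_i) = c_i for every i, so c is indeed a codeword.


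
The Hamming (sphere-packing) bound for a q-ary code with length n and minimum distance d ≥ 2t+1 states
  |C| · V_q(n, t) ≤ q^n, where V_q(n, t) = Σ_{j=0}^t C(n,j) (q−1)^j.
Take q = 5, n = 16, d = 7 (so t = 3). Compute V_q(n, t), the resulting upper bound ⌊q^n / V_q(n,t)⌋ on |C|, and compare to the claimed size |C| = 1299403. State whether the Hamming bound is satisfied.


V_q(n, t) = 37825, q^n = 152587890625, Hamming bound = 4034048, |C| = 1299403 ≤ bound (satisfied).

Step 1: Compute V_q(n, t) = Σ_{j=0}^3 C(n, j) (q−1)^j.
  j = 0: C(16,0)·(4)^0 = 1·1 = 1.
  j = 1: C(16,1)·(4)^1 = 16·4 = 64.
  j = 2: C(16,2)·(4)^2 = 120·16 = 1920.
  j = 3: C(16,3)·(4)^3 = 560·64 = 35840.
  V_q(n, t) = 1 + 64 + 1920 + 35840 = 37825.
Step 2: q^n = 5^16 = 152587890625.
Step 3: Hamming bound ⌊q^n / V_q(n,t)⌋ = ⌊152587890625/37825⌋ = 4034048.
Step 4: Compare |C| = 1299403 to 4034048: satisfied.
The claimed |C| lies below the Hamming bound.


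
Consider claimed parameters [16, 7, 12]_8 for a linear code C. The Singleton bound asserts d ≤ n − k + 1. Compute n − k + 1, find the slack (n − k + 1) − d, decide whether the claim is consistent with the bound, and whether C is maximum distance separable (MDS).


Singleton RHS = n − k + 1 = 10, slack = -2, bound violated (no such code; not MDS).

Singleton bound: d ≤ n − k + 1.
Here n = 16, k = 7, so n − k + 1 = 10.
Given d = 12, check d ≤ 10: NO.
Slack = (n − k + 1) − d = -2.
The slack is negative: d = 12 exceeds n − k + 1 = 10 by 2, so the Singleton bound is violated and no linear [16, 7, 12]_8 code can exist. In particular it is not MDS (MDS requires d = n − k + 1 exactly).
Description: the claimed parameters are [16, 7, 12]_8; such a code would be impossible (violates the Singleton bound).


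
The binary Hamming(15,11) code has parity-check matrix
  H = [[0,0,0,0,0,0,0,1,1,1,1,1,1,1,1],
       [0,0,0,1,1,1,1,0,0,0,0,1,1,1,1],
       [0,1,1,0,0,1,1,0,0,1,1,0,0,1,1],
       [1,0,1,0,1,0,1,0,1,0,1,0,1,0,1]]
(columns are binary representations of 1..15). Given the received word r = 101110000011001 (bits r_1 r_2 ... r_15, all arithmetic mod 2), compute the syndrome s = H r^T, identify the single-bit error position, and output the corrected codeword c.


s = (1, 0, 1, 1)^T, error position = 11, corrected codeword c = 101110000001001

Compute s = H r^T mod 2 one row at a time:
  s_1 = 0 + 0 + 0 + 1 + 1 + 0 + 0 + 1 = 3 ≡ 1 (mod 2).
  s_2 = 1 + 1 + 0 + 0 + 1 + 0 + 0 + 1 = 4 ≡ 0 (mod 2).
  s_3 = 0 + 1 + 0 + 0 + 0 + 1 + 0 + 1 = 3 ≡ 1 (mod 2).
  s_4 = 1 + 1 + 1 + 0 + 0 + 1 + 0 + 1 = 5 ≡ 1 (mod 2).
s = (1, 0, 1, 1)^T — this equals column 11 of H (binary 1011), so error is at position 11.
Correct: flip bit 11 of r = 101110000011001 to get c = 101110000001001.


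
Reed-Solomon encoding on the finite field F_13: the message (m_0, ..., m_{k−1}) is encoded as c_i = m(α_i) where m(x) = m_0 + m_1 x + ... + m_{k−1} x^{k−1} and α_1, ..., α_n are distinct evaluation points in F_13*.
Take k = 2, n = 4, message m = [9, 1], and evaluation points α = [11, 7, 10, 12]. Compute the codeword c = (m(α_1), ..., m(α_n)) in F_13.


c = [7, 3, 6, 8]

Message polynomial: m(x) = 9 + 1·x (mod 13).
For each evaluation point α_i, compute m(α_i) mod 13:
  α_1 = 11: Horner steps 1 → 7, so m(11) = 7.
  α_2 = 7: Horner steps 1 → 3, so m(7) = 3.
  α_3 = 10: Horner steps 1 → 6, so m(10) = 6.
  α_4 = 12: Horner steps 1 → 8, so m(12) = 8.
Codeword c = [7, 3, 6, 8] ∈ F_13^4.
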